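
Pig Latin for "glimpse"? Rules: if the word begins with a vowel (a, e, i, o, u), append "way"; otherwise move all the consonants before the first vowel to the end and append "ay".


Word: "glimpse"
Starts with consonant(s) → move to end, add 'ay'
Consonant cluster: "gl"
Pig Latin = "impseglay"


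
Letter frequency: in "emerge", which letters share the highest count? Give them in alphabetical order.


Word: "emerge"
Letter counts:
  'e': 3
  'g': 1
  'm': 1
  'r': 1
Maximum count = 3
Most frequent = 'e' (3 times each)


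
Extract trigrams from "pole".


Word: "pole" (length 4)
Number of trigrams = 4 - 3 + 1 = 2
  Position 0: "pol"
  Position 1: "ole"
Trigrams = "pol", "ole"


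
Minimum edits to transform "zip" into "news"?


Word 1: "zip" (length 3)
Word 2: "news" (length 4)
One optimal edit sequence (insert/delete/substitute each cost 1):
  1. insert 'n'  (+1)
  2. substitute 'z' -> 'e'  (+1)
  3. substitute 'i' -> 'w'  (+1)
  4. substitute 'p' -> 's'  (+1)
Total edit operations: 4
Edit distance = 4


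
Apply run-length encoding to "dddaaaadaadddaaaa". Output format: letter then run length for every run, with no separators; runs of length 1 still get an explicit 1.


String: "dddaaaadaadddaaaa"
Scanning for consecutive runs:
  'd' x 3
  'a' x 4
  'd' x 1
  'a' x 2
  'd' x 3
  'a' x 4
RLE = "d3a4d1a2d3a4"


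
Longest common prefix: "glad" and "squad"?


Word 1: "glad"
Word 2: "squad"
Comparing from start:
  Pos 0: 'g' != 's' (stop)
LCP = "" (length 0)


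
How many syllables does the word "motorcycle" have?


Word: "motorcycle"
Syllable breakdown: mo · tor · cy · cle
Counting: 4 parts
= 4 syllables


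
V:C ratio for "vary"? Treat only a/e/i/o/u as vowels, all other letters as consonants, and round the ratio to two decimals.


Word: "vary"
Vowels (a,e,i,o,u): 1
Consonants: 3
Ratio = 1/3
= 0.33


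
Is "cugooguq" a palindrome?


Word: "cugooguq"
Reversed: "qugooguc"
Forward == Backward? cugooguq != qugooguc
Palindrome = No


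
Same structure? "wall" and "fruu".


Pattern of "wall": [0, 1, 2, 2]
Pattern of "fruu": [0, 1, 2, 2]
Patterns match
Same pattern = Yes


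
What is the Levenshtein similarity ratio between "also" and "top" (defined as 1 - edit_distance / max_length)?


Word 1: "also" (length 4)
Word 2: "top" (length 3)
One optimal edit sequence:
  1. delete 'a'  (+1)
  2. substitute 'l' -> 't'  (+1)
  3. substitute 's' -> 'o'  (+1)
  4. substitute 'o' -> 'p'  (+1)
Edit distance = 4
Max length = max(4, 3) = 4
Similarity = 1 - 4/4
= 0.0000


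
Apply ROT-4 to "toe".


Word: "toe"
Shift: 4
Each letter → (letter + shift) mod 26:
  't' (19) + 4 = 23 → 'x'
  'o' (14) + 4 = 18 → 's'
  'e' (4) + 4 = 8 → 'i'
Result = "xsi"


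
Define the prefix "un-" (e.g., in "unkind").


Prefix: un-
As in: unkind -> un- + kind
Meaning = not / reverse


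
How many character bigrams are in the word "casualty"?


Word: "casualty" (length 8)
Number of 2-grams = length - 2 + 1 = 8 - 2 + 1
= 7


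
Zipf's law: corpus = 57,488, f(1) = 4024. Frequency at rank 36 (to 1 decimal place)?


Zipf's law: f(r) = f(1) / r
f(1) = 4024
f(36) = 4024 / 36
= 111.8 occurrences


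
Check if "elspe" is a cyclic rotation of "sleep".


Word: "sleep", Candidate: "elspe"
Method: check if candidate is substring of word+word
"sleepsleep" contains "elspe"? No
Is rotation = No


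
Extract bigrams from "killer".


Word: "killer" (length 6)
Number of bigrams = 6 - 2 + 1 = 5
  Position 0: "ki"
  Position 1: "il"
  Position 2: "ll"
  Position 3: "le"
  Position 4: "er"
Bigrams = "ki", "il", "ll", "le", "er"


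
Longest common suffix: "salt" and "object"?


Word 1: "salt"
Word 2: "object"
Comparing from end:
  Pos -1: 't' == 't'
  Pos -2: 'l' != 'c' (stop)
LCS = "t" (length 1)


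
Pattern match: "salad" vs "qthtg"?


Pattern of "salad": [0, 1, 2, 1, 3]
Pattern of "qthtg": [0, 1, 2, 1, 3]
Patterns match
Same pattern = Yes


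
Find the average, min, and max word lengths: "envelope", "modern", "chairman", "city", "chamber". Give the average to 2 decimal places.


Lengths: "envelope"=8, "modern"=6, "chairman"=8, "city"=4, "chamber"=7
Sum = 33, Count = 5
Average = 33/5 = 6.60
= avg=6.60, min=4, max=8


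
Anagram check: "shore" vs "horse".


Word 1: "shore" → sorted: ehors
Word 2: "horse" → sorted: ehors
Same letters? ehors == ehors
Anagram = Yes


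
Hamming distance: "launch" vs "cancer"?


Comparing character by character (same length = 6):
  Pos 0: 'l' vs 'c' !=
  Pos 1: 'a' vs 'a' =
  Pos 2: 'u' vs 'n' !=
  Pos 3: 'n' vs 'c' !=
  Pos 4: 'c' vs 'e' !=
  Pos 5: 'h' vs 'r' !=
Hamming distance = 5


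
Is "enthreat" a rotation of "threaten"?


Word: "threaten", Candidate: "enthreat"
Method: check if candidate is substring of word+word
"threatenthreaten" contains "enthreat"? Yes
Is rotation = Yes


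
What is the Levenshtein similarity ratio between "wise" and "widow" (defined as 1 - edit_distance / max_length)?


Word 1: "wise" (length 4)
Word 2: "widow" (length 5)
One optimal edit sequence:
  1. keep 'w'
  2. keep 'i'
  3. insert 'd'  (+1)
  4. substitute 's' -> 'o'  (+1)
  5. substitute 'e' -> 'w'  (+1)
Edit distance = 3
Max length = max(4, 5) = 5
Similarity = 1 - 3/5
= 0.4000


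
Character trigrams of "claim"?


Word: "claim" (length 5)
Number of trigrams = 5 - 3 + 1 = 3
  Position 0: "cla"
  Position 1: "lai"
  Position 2: "aim"
Trigrams = "cla", "lai", "aim"


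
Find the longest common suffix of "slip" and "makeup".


Word 1: "slip"
Word 2: "makeup"
Comparing from end:
  Pos -1: 'p' == 'p'
  Pos -2: 'i' != 'u' (stop)
LCS = "p" (length 1)


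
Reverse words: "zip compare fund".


Original: "zip compare fund"
Words (1..n): zip | compare | fund
Reversed (n..1): fund | compare | zip
Result = "fund compare zip"


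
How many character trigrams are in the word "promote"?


Word: "promote" (length 7)
Number of 3-grams = length - 3 + 1 = 7 - 3 + 1
= 5


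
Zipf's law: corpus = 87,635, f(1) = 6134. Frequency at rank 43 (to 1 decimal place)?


Zipf's law: f(r) = f(1) / r
f(1) = 6134
f(43) = 6134 / 43
= 142.7 occurrences


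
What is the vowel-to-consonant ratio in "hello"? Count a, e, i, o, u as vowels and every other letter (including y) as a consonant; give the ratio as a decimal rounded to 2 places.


Word: "hello"
Vowels (a,e,i,o,u): 2
Consonants: 3
Ratio = 2/3
= 0.67


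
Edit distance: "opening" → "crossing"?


Word 1: "opening" (length 7)
Word 2: "crossing" (length 8)
One optimal edit sequence (insert/delete/substitute each cost 1):
  1. insert 'c'  (+1)
  2. substitute 'o' -> 'r'  (+1)
  3. substitute 'p' -> 'o'  (+1)
  4. substitute 'e' -> 's'  (+1)
  5. substitute 'n' -> 's'  (+1)
  6. keep 'i'
  7. keep 'n'
  8. keep 'g'
Total edit operations: 5
Edit distance = 5


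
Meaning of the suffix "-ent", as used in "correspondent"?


Suffix: -ent
Example: correspondent (correspond + -ent)
Meaning = one who / that which


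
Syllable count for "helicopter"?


Word: "helicopter"
Syllable breakdown: hel / i / cop / ter
Counting: 4 parts
= 4 syllables


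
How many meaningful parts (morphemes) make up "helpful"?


Word: "helpful"
Morphemes: help / -ful
Each morpheme carries meaning
= 2 morphemes


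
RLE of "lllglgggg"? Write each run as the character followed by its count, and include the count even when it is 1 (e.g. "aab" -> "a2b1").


String: "lllglgggg"
Scanning for consecutive runs:
  'l' x 3
  'g' x 1
  'l' x 1
  'g' x 4
RLE = "l3g1l1g4"


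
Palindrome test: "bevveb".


Word: "bevveb"
Reversed: "bevveb"
Forward == Backward? bevveb == bevveb
Palindrome = Yes


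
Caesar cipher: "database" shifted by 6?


Word: "database"
Shift: 6
Each letter → (letter + shift) mod 26:
  'd' (3) + 6 = 9 → 'j'
  'a' (0) + 6 = 6 → 'g'
  't' (19) + 6 = 25 → 'z'
  'a' (0) + 6 = 6 → 'g'
  'b' (1) + 6 = 7 → 'h'
  'a' (0) + 6 = 6 → 'g'
  's' (18) + 6 = 24 → 'y'
  'e' (4) + 6 = 10 → 'k'
Result = "jgzghgyk"


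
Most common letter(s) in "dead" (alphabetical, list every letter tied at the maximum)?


Word: "dead"
Letter counts:
  'a': 1
  'd': 2
  'e': 1
Maximum count = 2
Most frequent = 'd' (2 times each)


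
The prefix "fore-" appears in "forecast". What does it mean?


Prefix: fore-
As in: forecast -> fore- + cast
Meaning = before


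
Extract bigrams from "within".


Word: "within" (length 6)
Number of bigrams = 6 - 2 + 1 = 5
  Position 0: "wi"
  Position 1: "it"
  Position 2: "th"
  Position 3: "hi"
  Position 4: "in"
Bigrams = "wi", "it", "th", "hi", "in"


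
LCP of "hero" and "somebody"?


Word 1: "hero"
Word 2: "somebody"
Comparing from start:
  Pos 0: 'h' != 's' (stop)
LCP = "" (length 0)


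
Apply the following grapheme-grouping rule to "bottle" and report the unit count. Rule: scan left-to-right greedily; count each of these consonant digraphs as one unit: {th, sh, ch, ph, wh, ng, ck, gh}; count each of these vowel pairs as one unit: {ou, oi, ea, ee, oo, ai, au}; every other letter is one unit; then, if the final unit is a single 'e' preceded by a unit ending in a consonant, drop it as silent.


Word: "bottle" (6 letters)
Left-to-right scan:
  (1) 'b' (letter)
  (2) 'o' (letter)
  (3) 't' (letter)
  (4) 't' (letter)
  (5) 'l' (letter)
  (6) 'e' (letter)
Units from scan: 6
Final unit is 'e' after a consonant -> drop as silent (-1)
Sound units = 5 units


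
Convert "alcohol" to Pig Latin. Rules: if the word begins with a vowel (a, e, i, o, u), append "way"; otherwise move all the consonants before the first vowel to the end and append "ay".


Word: "alcohol"
Starts with vowel → add 'way'
Pig Latin = "alcoholway"


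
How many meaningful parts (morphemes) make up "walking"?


Word: "walking"
Morphemes: walk / -ing
Each morpheme carries meaning
= 2 morphemes


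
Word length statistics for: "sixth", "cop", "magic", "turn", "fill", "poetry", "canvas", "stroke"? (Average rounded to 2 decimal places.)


Lengths: "sixth"=5, "cop"=3, "magic"=5, "turn"=4, "fill"=4, "poetry"=6, "canvas"=6, "stroke"=6
Sum = 39, Count = 8
Average = 39/8 = 4.88
= avg=4.88, min=3, max=6


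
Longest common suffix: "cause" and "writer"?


Word 1: "cause"
Word 2: "writer"
Comparing from end:
  Pos -1: 'e' != 'r' (stop)
LCS = "" (length 0)


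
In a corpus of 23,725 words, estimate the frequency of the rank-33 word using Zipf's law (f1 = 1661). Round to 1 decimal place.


Zipf's law: f(r) = f(1) / r
f(1) = 1661
f(33) = 1661 / 33
= 50.3 occurrences


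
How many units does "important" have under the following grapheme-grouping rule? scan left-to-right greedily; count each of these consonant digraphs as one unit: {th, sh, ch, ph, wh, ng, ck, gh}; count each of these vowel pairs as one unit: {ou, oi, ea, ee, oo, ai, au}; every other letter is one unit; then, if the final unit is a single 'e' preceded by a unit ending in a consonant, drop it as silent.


Word: "important" (9 letters)
Left-to-right scan:
  [1] 'i' (letter)
  [2] 'm' (letter)
  [3] 'p' (letter)
  [4] 'o' (letter)
  [5] 'r' (letter)
  [6] 't' (letter)
  [7] 'a' (letter)
  [8] 'n' (letter)
  [9] 't' (letter)
Units from scan: 9
Sound units = 9 units


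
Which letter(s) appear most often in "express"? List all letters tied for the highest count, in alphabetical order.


Word: "express"
Letter counts:
  'e': 2
  'p': 1
  'r': 1
  's': 2
  'x': 1
Maximum count = 2
Most frequent = 'e', 's' (2 times each)


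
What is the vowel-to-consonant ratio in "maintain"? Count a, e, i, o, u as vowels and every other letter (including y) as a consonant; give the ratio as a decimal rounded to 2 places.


Word: "maintain"
Vowels (a,e,i,o,u): 4
Consonants: 4
Ratio = 4/4
= 1.00


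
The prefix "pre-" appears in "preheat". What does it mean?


Prefix: pre-
Example: preheat (pre- + heat)
Meaning = before


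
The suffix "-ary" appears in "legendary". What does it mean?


Suffix: -ary
Example: legendary (legend + -ary)
Meaning = relating to


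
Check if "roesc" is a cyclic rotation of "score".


Word: "score", Candidate: "roesc"
Method: check if candidate is substring of word+word
"scorescore" contains "roesc"? No
Is rotation = No


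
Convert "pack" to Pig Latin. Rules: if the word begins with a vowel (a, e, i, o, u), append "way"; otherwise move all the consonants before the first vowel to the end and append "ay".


Word: "pack"
Starts with consonant(s) → move to end, add 'ay'
Consonant cluster: "p"
Pig Latin = "ackpay"


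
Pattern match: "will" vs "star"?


Pattern of "will": [0, 1, 2, 2]
Pattern of "star": [0, 1, 2, 3]
Patterns do not match
Same pattern = No


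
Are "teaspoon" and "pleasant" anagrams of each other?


Word 1: "teaspoon" → sorted: aenoopst
Word 2: "pleasant" → sorted: aaelnpst
Same letters? aenoopst != aaelnpst
Anagram = No


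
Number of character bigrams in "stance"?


Word: "stance" (length 6)
Number of 2-grams = length - 2 + 1 = 6 - 2 + 1
= 5


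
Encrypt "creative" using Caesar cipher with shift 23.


Word: "creative"
Shift: 23
Each letter → (letter + shift) mod 26:
  'c' (2) + 23 = 25 → 'z'
  'r' (17) + 23 = 14 → 'o'
  'e' (4) + 23 = 1 → 'b'
  'a' (0) + 23 = 23 → 'x'
  't' (19) + 23 = 16 → 'q'
  'i' (8) + 23 = 5 → 'f'
  'v' (21) + 23 = 18 → 's'
  'e' (4) + 23 = 1 → 'b'
Result = "zobxqfsb"


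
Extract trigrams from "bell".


Word: "bell" (length 4)
Number of trigrams = 4 - 3 + 1 = 2
  Position 0: "bel"
  Position 1: "ell"
Trigrams = "bel", "ell"


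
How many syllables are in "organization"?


Word: "organization"
Syllable breakdown: or | gan | i | za | tion
Counting: 5 parts
= 5 syllables


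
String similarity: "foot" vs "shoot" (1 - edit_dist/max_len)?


Word 1: "foot" (length 4)
Word 2: "shoot" (length 5)
One optimal edit sequence:
  1. insert 's'  (+1)
  2. substitute 'f' -> 'h'  (+1)
  3. keep 'o'
  4. keep 'o'
  5. keep 't'
Edit distance = 2
Max length = max(4, 5) = 5
Similarity = 1 - 2/5
= 0.6000


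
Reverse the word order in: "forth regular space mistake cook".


Original: "forth regular space mistake cook"
Words (1..n): forth | regular | space | mistake | cook
Reversed (n..1): cook | mistake | space | regular | forth
Result = "cook mistake space regular forth"


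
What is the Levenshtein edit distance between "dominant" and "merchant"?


Word 1: "dominant" (length 8)
Word 2: "merchant" (length 8)
One optimal edit sequence (insert/delete/substitute each cost 1):
  1. substitute 'd' -> 'm'  (+1)
  2. substitute 'o' -> 'e'  (+1)
  3. substitute 'm' -> 'r'  (+1)
  4. substitute 'i' -> 'c'  (+1)
  5. substitute 'n' -> 'h'  (+1)
  6. keep 'a'
  7. keep 'n'
  8. keep 't'
Total edit operations: 5
Edit distance = 5


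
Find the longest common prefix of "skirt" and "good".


Word 1: "skirt"
Word 2: "good"
Comparing from start:
  Pos 0: 's' != 'g' (stop)
LCP = "" (length 0)


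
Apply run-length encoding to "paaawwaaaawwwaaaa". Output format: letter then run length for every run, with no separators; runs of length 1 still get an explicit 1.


String: "paaawwaaaawwwaaaa"
Scanning for consecutive runs:
  'p' x 1
  'a' x 3
  'w' x 2
  'a' x 4
  'w' x 3
  'a' x 4
RLE = "p1a3w2a4w3a4"


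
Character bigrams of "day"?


Word: "day" (length 3)
Number of bigrams = 3 - 2 + 1 = 2
  Position 0: "da"
  Position 1: "ay"
Bigrams = "da", "ay"


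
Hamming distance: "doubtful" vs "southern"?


Comparing character by character (same length = 8):
  Pos 0: 'd' vs 's' !=
  Pos 1: 'o' vs 'o' =
  Pos 2: 'u' vs 'u' =
  Pos 3: 'b' vs 't' !=
  Pos 4: 't' vs 'h' !=
  Pos 5: 'f' vs 'e' !=
  Pos 6: 'u' vs 'r' !=
  Pos 7: 'l' vs 'n' !=
Hamming distance = 6


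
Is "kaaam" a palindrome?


Word: "kaaam"
Reversed: "maaak"
Forward == Backward? kaaam != maaak
Palindrome = No


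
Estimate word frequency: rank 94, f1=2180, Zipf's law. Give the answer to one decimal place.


Zipf's law: f(r) = f(1) / r
f(1) = 2180
f(94) = 2180 / 94
= 23.2 occurrences


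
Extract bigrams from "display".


Word: "display" (length 7)
Number of bigrams = 7 - 2 + 1 = 6
  Position 0: "di"
  Position 1: "is"
  Position 2: "sp"
  Position 3: "pl"
  Position 4: "la"
  Position 5: "ay"
Bigrams = "di", "is", "sp", "pl", "la", "ay"


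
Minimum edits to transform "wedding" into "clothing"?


Word 1: "wedding" (length 7)
Word 2: "clothing" (length 8)
One optimal edit sequence (insert/delete/substitute each cost 1):
  1. insert 'c'  (+1)
  2. substitute 'w' -> 'l'  (+1)
  3. substitute 'e' -> 'o'  (+1)
  4. substitute 'd' -> 't'  (+1)
  5. substitute 'd' -> 'h'  (+1)
  6. keep 'i'
  7. keep 'n'
  8. keep 'g'
Total edit operations: 5
Edit distance = 5


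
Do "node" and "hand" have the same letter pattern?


Pattern of "node": [0, 1, 2, 3]
Pattern of "hand": [0, 1, 2, 3]
Patterns match
Same pattern = Yes


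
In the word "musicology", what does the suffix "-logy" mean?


Suffix: -logy
Example: musicology (music + -logy, with a spelling change)
Meaning = study of


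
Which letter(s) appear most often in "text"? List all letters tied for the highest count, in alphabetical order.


Word: "text"
Letter counts:
  'e': 1
  't': 2
  'x': 1
Maximum count = 2
Most frequent = 't' (2 times each)


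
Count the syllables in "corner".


Word: "corner"
Syllable breakdown: cor-ner
Counting: 2 parts
= 2 syllables


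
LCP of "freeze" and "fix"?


Word 1: "freeze"
Word 2: "fix"
Comparing from start:
  Pos 0: 'f' == 'f'
  Pos 1: 'r' != 'i' (stop)
LCP = "f" (length 1)


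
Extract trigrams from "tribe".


Word: "tribe" (length 5)
Number of trigrams = 5 - 3 + 1 = 3
  Position 0: "tri"
  Position 1: "rib"
  Position 2: "ibe"
Trigrams = "tri", "rib", "ibe"


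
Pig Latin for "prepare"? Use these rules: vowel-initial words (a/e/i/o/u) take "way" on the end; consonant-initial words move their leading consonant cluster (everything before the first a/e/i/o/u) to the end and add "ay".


Word: "prepare"
Starts with consonant(s) → move to end, add 'ay'
Consonant cluster: "pr"
Pig Latin = "eparepray"


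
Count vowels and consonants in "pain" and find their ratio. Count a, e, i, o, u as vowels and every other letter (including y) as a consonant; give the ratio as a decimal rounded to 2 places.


Word: "pain"
Vowels (a,e,i,o,u): 2
Consonants: 2
Ratio = 2/2
= 1.00


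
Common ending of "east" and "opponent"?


Word 1: "east"
Word 2: "opponent"
Comparing from end:
  Pos -1: 't' == 't'
  Pos -2: 's' != 'n' (stop)
LCS = "t" (length 1)


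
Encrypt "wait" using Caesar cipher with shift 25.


Word: "wait"
Shift: 25
Each letter → (letter + shift) mod 26:
  'w' (22) + 25 = 21 → 'v'
  'a' (0) + 25 = 25 → 'z'
  'i' (8) + 25 = 7 → 'h'
  't' (19) + 25 = 18 → 's'
Result = "vzhs"


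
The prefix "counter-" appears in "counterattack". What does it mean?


Prefix: counter-
Example: counterattack (counter- + attack)
Meaning = against / opposite


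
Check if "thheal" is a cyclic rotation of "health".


Word: "health", Candidate: "thheal"
Method: check if candidate is substring of word+word
"healthhealth" contains "thheal"? Yes
Is rotation = Yes


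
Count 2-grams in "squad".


Word: "squad" (length 5)
Number of 2-grams = length - 2 + 1 = 5 - 2 + 1
= 4


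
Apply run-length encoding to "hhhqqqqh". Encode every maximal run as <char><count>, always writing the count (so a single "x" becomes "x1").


String: "hhhqqqqh"
Scanning for consecutive runs:
  'h' x 3
  'q' x 4
  'h' x 1
RLE = "h3q4h1"


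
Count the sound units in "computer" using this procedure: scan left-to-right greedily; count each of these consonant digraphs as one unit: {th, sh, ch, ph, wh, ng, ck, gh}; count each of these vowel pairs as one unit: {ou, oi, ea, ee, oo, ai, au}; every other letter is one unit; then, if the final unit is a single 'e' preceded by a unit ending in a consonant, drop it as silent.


Word: "computer" (8 letters)
Left-to-right scan:
  [1] 'c' (letter)
  [2] 'o' (letter)
  [3] 'm' (letter)
  [4] 'p' (letter)
  [5] 'u' (letter)
  [6] 't' (letter)
  [7] 'e' (letter)
  [8] 'r' (letter)
Units from scan: 8
Sound units = 8 units


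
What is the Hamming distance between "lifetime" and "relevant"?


Comparing character by character (same length = 8):
  Pos 0: 'l' vs 'r' !=
  Pos 1: 'i' vs 'e' !=
  Pos 2: 'f' vs 'l' !=
  Pos 3: 'e' vs 'e' =
  Pos 4: 't' vs 'v' !=
  Pos 5: 'i' vs 'a' !=
  Pos 6: 'm' vs 'n' !=
  Pos 7: 'e' vs 't' !=
Hamming distance = 7


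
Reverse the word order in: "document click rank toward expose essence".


Original: "document click rank toward expose essence"
Words (1..n): document | click | rank | toward | expose | essence
Reversed (n..1): essence | expose | toward | rank | click | document
Result = "essence expose toward rank click document"


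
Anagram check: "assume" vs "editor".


Word 1: "assume" → sorted: aemssu
Word 2: "editor" → sorted: deiort
Same letters? aemssu != deiort
Anagram = No


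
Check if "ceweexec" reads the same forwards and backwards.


Word: "ceweexec"
Reversed: "cexeewec"
Forward == Backward? ceweexec != cexeewec
Palindrome = No


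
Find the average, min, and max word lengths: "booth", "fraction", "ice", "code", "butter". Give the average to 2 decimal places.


Lengths: "booth"=5, "fraction"=8, "ice"=3, "code"=4, "butter"=6
Sum = 26, Count = 5
Average = 26/5 = 5.20
= avg=5.20, min=3, max=8


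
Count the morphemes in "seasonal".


Word: "seasonal"
Morphemes: season + -al
Each morpheme carries meaning
= 2 morphemes


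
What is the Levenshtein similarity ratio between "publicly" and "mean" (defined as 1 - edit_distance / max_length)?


Word 1: "publicly" (length 8)
Word 2: "mean" (length 4)
One optimal edit sequence:
  1. delete 'p'  (+1)
  2. delete 'u'  (+1)
  3. delete 'b'  (+1)
  4. delete 'l'  (+1)
  5. substitute 'i' -> 'm'  (+1)
  6. substitute 'c' -> 'e'  (+1)
  7. substitute 'l' -> 'a'  (+1)
  8. substitute 'y' -> 'n'  (+1)
Edit distance = 8
Max length = max(8, 4) = 8
Similarity = 1 - 8/8
= 0.0000


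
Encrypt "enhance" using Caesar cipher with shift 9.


Word: "enhance"
Shift: 9
Each letter → (letter + shift) mod 26:
  'e' (4) + 9 = 13 → 'n'
  'n' (13) + 9 = 22 → 'w'
  'h' (7) + 9 = 16 → 'q'
  'a' (0) + 9 = 9 → 'j'
  'n' (13) + 9 = 22 → 'w'
  'c' (2) + 9 = 11 → 'l'
  'e' (4) + 9 = 13 → 'n'
Result = "nwqjwln"


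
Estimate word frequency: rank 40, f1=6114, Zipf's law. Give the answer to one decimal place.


Zipf's law: f(r) = f(1) / r
f(1) = 6114
f(40) = 6114 / 40
= 152.9 occurrences


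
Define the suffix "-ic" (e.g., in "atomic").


Suffix: -ic
As in: atomic -> atom + -ic
Meaning = relating to


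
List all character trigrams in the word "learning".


Word: "learning" (length 8)
Number of trigrams = 8 - 3 + 1 = 6
  Position 0: "lea"
  Position 1: "ear"
  Position 2: "arn"
  Position 3: "rni"
  Position 4: "nin"
  Position 5: "ing"
Trigrams = "lea", "ear", "arn", "rni", "nin", "ing"


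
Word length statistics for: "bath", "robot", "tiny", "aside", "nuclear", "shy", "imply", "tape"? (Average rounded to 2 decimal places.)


Lengths: "bath"=4, "robot"=5, "tiny"=4, "aside"=5, "nuclear"=7, "shy"=3, "imply"=5, "tape"=4
Sum = 37, Count = 8
Average = 37/8 = 4.63
= avg=4.63, min=3, max=7


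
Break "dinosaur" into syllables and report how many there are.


Word: "dinosaur"
Syllable breakdown: di · no · saur
Counting: 3 parts
= 3 syllables


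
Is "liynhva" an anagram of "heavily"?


Word 1: "heavily" → sorted: aehilvy
Word 2: "liynhva" → sorted: ahilnvy
Same letters? aehilvy != ahilnvy
Anagram = No


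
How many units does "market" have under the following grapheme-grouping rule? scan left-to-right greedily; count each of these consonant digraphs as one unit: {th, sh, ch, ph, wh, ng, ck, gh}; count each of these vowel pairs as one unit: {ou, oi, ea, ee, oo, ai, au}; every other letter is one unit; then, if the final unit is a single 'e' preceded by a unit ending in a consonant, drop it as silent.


Word: "market" (6 letters)
Left-to-right scan:
  [1] 'm' (letter)
  [2] 'a' (letter)
  [3] 'r' (letter)
  [4] 'k' (letter)
  [5] 'e' (letter)
  [6] 't' (letter)
Units from scan: 6
Sound units = 6 units


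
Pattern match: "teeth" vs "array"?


Pattern of "teeth": [0, 1, 1, 0, 2]
Pattern of "array": [0, 1, 1, 0, 2]
Patterns match
Same pattern = Yes


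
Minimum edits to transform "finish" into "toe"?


Word 1: "finish" (length 6)
Word 2: "toe" (length 3)
One optimal edit sequence (insert/delete/substitute each cost 1):
  1. delete 'f'  (+1)
  2. delete 'i'  (+1)
  3. delete 'n'  (+1)
  4. substitute 'i' -> 't'  (+1)
  5. substitute 's' -> 'o'  (+1)
  6. substitute 'h' -> 'e'  (+1)
Total edit operations: 6
Edit distance = 6


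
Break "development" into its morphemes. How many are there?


Word: "development"
Morphemes: develop / -ment
Each morpheme carries meaning
= 2 morphemes


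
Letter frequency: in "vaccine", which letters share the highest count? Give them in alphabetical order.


Word: "vaccine"
Letter counts:
  'a': 1
  'c': 2
  'e': 1
  'i': 1
  'n': 1
  'v': 1
Maximum count = 2
Most frequent = 'c' (2 times each)


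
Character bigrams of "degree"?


Word: "degree" (length 6)
Number of bigrams = 6 - 2 + 1 = 5
  Position 0: "de"
  Position 1: "eg"
  Position 2: "gr"
  Position 3: "re"
  Position 4: "ee"
Bigrams = "de", "eg", "gr", "re", "ee"


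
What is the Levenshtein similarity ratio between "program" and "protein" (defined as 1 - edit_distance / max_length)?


Word 1: "program" (length 7)
Word 2: "protein" (length 7)
One optimal edit sequence:
  1. keep 'p'
  2. keep 'r'
  3. keep 'o'
  4. substitute 'g' -> 't'  (+1)
  5. substitute 'r' -> 'e'  (+1)
  6. substitute 'a' -> 'i'  (+1)
  7. substitute 'm' -> 'n'  (+1)
Edit distance = 4
Max length = max(7, 7) = 7
Similarity = 1 - 4/7
= 0.4286


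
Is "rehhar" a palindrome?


Word: "rehhar"
Reversed: "rahher"
Forward == Backward? rehhar != rahher
Palindrome = No


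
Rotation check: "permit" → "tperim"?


Word: "permit", Candidate: "tperim"
Method: check if candidate is substring of word+word
"permitpermit" contains "tperim"? No
Is rotation = No


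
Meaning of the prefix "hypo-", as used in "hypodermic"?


Prefix: hypo-
Example: hypodermic (hypo- + dermic)
Meaning = under / below normal


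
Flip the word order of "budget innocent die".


Original: "budget innocent die"
Words (1..n): budget | innocent | die
Reversed (n..1): die | innocent | budget
Result = "die innocent budget"


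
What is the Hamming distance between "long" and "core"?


Comparing character by character (same length = 4):
  Pos 0: 'l' vs 'c' !=
  Pos 1: 'o' vs 'o' =
  Pos 2: 'n' vs 'r' !=
  Pos 3: 'g' vs 'e' !=
Hamming distance = 3


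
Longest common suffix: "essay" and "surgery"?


Word 1: "essay"
Word 2: "surgery"
Comparing from end:
  Pos -1: 'y' == 'y'
  Pos -2: 'a' != 'r' (stop)
LCS = "y" (length 1)


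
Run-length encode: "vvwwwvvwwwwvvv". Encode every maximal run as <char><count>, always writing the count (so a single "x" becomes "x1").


String: "vvwwwvvwwwwvvv"
Scanning for consecutive runs:
  'v' x 2
  'w' x 3
  'v' x 2
  'w' x 4
  'v' x 3
RLE = "v2w3v2w4v3"


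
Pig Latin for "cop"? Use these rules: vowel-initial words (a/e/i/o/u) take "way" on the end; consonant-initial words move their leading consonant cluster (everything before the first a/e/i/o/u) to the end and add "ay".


Word: "cop"
Starts with consonant(s) → move to end, add 'ay'
Consonant cluster: "c"
Pig Latin = "opcay"


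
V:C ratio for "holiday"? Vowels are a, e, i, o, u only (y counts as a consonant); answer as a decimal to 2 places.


Word: "holiday"
Vowels (a,e,i,o,u): 3
Consonants: 4
Ratio = 3/4
= 0.75


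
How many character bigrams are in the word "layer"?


Word: "layer" (length 5)
Number of 2-grams = length - 2 + 1 = 5 - 2 + 1
= 4


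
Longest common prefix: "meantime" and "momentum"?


Word 1: "meantime"
Word 2: "momentum"
Comparing from start:
  Pos 0: 'm' == 'm'
  Pos 1: 'e' != 'o' (stop)
LCP = "m" (length 1)


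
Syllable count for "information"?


Word: "information"
Syllable breakdown: in · for · ma · tion
Counting: 4 parts
= 4 syllables


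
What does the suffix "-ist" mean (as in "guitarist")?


Suffix: -ist
Example: guitarist = guitar + -ist
Meaning = one who practices


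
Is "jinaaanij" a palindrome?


Word: "jinaaanij"
Reversed: "jinaaanij"
Forward == Backward? jinaaanij == jinaaanij
Palindrome = Yes


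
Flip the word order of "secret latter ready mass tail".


Original: "secret latter ready mass tail"
Words (1..n): secret | latter | ready | mass | tail
Reversed (n..1): tail | mass | ready | latter | secret
Result = "tail mass ready latter secret"


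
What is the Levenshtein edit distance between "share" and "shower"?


Word 1: "share" (length 5)
Word 2: "shower" (length 6)
One optimal edit sequence (insert/delete/substitute each cost 1):
  1. keep 's'
  2. keep 'h'
  3. substitute 'a' -> 'o'  (+1)
  4. substitute 'r' -> 'w'  (+1)
  5. keep 'e'
  6. insert 'r'  (+1)
Total edit operations: 3
Edit distance = 3


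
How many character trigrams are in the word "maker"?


Word: "maker" (length 5)
Number of 3-grams = length - 3 + 1 = 5 - 3 + 1
= 3


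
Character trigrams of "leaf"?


Word: "leaf" (length 4)
Number of trigrams = 4 - 3 + 1 = 2
  Position 0: "lea"
  Position 1: "eaf"
Trigrams = "lea", "eaf"


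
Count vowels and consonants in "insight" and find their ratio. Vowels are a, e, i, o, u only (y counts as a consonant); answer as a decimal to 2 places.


Word: "insight"
Vowels (a,e,i,o,u): 2
Consonants: 5
Ratio = 2/5
= 0.40


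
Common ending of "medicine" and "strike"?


Word 1: "medicine"
Word 2: "strike"
Comparing from end:
  Pos -1: 'e' == 'e'
  Pos -2: 'n' != 'k' (stop)
LCS = "e" (length 1)


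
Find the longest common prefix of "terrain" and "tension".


Word 1: "terrain"
Word 2: "tension"
Comparing from start:
  Pos 0: 't' == 't'
  Pos 1: 'e' == 'e'
  Pos 2: 'r' != 'n' (stop)
LCP = "te" (length 2)


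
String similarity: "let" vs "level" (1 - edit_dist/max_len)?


Word 1: "let" (length 3)
Word 2: "level" (length 5)
One optimal edit sequence:
  1. keep 'l'
  2. insert 'e'  (+1)
  3. insert 'v'  (+1)
  4. keep 'e'
  5. substitute 't' -> 'l'  (+1)
Edit distance = 3
Max length = max(3, 5) = 5
Similarity = 1 - 3/5
= 0.4000


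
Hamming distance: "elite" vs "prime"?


Comparing character by character (same length = 5):
  Pos 0: 'e' vs 'p' !=
  Pos 1: 'l' vs 'r' !=
  Pos 2: 'i' vs 'i' =
  Pos 3: 't' vs 'm' !=
  Pos 4: 'e' vs 'e' =
Hamming distance = 3


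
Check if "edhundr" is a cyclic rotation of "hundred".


Word: "hundred", Candidate: "edhundr"
Method: check if candidate is substring of word+word
"hundredhundred" contains "edhundr"? Yes
Is rotation = Yes


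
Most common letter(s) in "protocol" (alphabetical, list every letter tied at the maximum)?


Word: "protocol"
Letter counts:
  'c': 1
  'l': 1
  'o': 3
  'p': 1
  'r': 1
  't': 1
Maximum count = 3
Most frequent = 'o' (3 times each)


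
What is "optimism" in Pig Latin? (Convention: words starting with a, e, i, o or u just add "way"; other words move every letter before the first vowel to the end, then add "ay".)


Word: "optimism"
Starts with vowel → add 'way'
Pig Latin = "optimismway"


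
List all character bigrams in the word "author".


Word: "author" (length 6)
Number of bigrams = 6 - 2 + 1 = 5
  Position 0: "au"
  Position 1: "ut"
  Position 2: "th"
  Position 3: "ho"
  Position 4: "or"
Bigrams = "au", "ut", "th", "ho", "or"


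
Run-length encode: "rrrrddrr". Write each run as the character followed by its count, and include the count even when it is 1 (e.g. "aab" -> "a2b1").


String: "rrrrddrr"
Scanning for consecutive runs:
  'r' x 4
  'd' x 2
  'r' x 2
RLE = "r4d2r2"


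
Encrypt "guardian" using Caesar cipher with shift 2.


Word: "guardian"
Shift: 2
Each letter → (letter + shift) mod 26:
  'g' (6) + 2 = 8 → 'i'
  'u' (20) + 2 = 22 → 'w'
  'a' (0) + 2 = 2 → 'c'
  'r' (17) + 2 = 19 → 't'
  'd' (3) + 2 = 5 → 'f'
  'i' (8) + 2 = 10 → 'k'
  'a' (0) + 2 = 2 → 'c'
  'n' (13) + 2 = 15 → 'p'
Result = "iwctfkcp"


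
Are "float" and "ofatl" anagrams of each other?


Word 1: "float" → sorted: aflot
Word 2: "ofatl" → sorted: aflot
Same letters? aflot == aflot
Anagram = Yes


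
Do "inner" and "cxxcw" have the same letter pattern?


Pattern of "inner": [0, 1, 1, 2, 3]
Pattern of "cxxcw": [0, 1, 1, 0, 2]
Patterns do not match
Same pattern = No


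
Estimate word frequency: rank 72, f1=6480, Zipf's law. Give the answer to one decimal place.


Zipf's law: f(r) = f(1) / r
f(1) = 6480
f(72) = 6480 / 72
= 90.0 occurrences


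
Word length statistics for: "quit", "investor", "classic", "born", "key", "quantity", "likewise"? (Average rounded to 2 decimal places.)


Lengths: "quit"=4, "investor"=8, "classic"=7, "born"=4, "key"=3, "quantity"=8, "likewise"=8
Sum = 42, Count = 7
Average = 42/7 = 6.00
= avg=6.00, min=3, max=8


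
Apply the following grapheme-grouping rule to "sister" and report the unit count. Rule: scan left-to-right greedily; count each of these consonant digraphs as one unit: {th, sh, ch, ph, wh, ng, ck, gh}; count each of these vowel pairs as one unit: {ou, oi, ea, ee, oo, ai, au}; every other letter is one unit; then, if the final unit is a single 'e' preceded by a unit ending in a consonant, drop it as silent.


Word: "sister" (6 letters)
Left-to-right scan:
  1. 's' (letter)
  2. 'i' (letter)
  3. 's' (letter)
  4. 't' (letter)
  5. 'e' (letter)
  6. 'r' (letter)
Units from scan: 6
Sound units = 6 units


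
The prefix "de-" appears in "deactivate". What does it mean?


Prefix: de-
Example: deactivate = de- + activate
Meaning = remove / reverse


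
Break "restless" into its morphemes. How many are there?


Word: "restless"
Morphemes: rest + -less
Each morpheme carries meaning
= 2 morphemes


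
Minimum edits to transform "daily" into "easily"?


Word 1: "daily" (length 5)
Word 2: "easily" (length 6)
One optimal edit sequence (insert/delete/substitute each cost 1):
  1. substitute 'd' -> 'e'  (+1)
  2. keep 'a'
  3. insert 's'  (+1)
  4. keep 'i'
  5. keep 'l'
  6. keep 'y'
Total edit operations: 2
Edit distance = 2


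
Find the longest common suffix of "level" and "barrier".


Word 1: "level"
Word 2: "barrier"
Comparing from end:
  Pos -1: 'l' != 'r' (stop)
LCS = "" (length 0)


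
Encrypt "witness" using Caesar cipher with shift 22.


Word: "witness"
Shift: 22
Each letter → (letter + shift) mod 26:
  'w' (22) + 22 = 18 → 's'
  'i' (8) + 22 = 4 → 'e'
  't' (19) + 22 = 15 → 'p'
  'n' (13) + 22 = 9 → 'j'
  'e' (4) + 22 = 0 → 'a'
  's' (18) + 22 = 14 → 'o'
  's' (18) + 22 = 14 → 'o'
Result = "sepjaoo"


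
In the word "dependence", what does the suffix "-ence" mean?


Suffix: -ence
Example: dependence (depend + -ence)
Meaning = state of


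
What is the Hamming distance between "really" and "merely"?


Comparing character by character (same length = 6):
  Pos 0: 'r' vs 'm' !=
  Pos 1: 'e' vs 'e' =
  Pos 2: 'a' vs 'r' !=
  Pos 3: 'l' vs 'e' !=
  Pos 4: 'l' vs 'l' =
  Pos 5: 'y' vs 'y' =
Hamming distance = 3


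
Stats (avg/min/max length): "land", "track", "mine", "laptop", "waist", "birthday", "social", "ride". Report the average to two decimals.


Lengths: "land"=4, "track"=5, "mine"=4, "laptop"=6, "waist"=5, "birthday"=8, "social"=6, "ride"=4
Sum = 42, Count = 8
Average = 42/8 = 5.25
= avg=5.25, min=4, max=8


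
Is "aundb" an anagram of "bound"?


Word 1: "bound" → sorted: bdnou
Word 2: "aundb" → sorted: abdnu
Same letters? bdnou != abdnu
Anagram = No


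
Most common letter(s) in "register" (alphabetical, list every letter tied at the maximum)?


Word: "register"
Letter counts:
  'e': 2
  'g': 1
  'i': 1
  'r': 2
  's': 1
  't': 1
Maximum count = 2
Most frequent = 'e', 'r' (2 times each)


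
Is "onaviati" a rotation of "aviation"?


Word: "aviation", Candidate: "onaviati"
Method: check if candidate is substring of word+word
"aviationaviation" contains "onaviati"? Yes
Is rotation = Yes


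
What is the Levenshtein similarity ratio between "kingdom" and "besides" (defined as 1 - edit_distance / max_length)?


Word 1: "kingdom" (length 7)
Word 2: "besides" (length 7)
One optimal edit sequence:
  1. substitute 'k' -> 'b'  (+1)
  2. substitute 'i' -> 'e'  (+1)
  3. substitute 'n' -> 's'  (+1)
  4. substitute 'g' -> 'i'  (+1)
  5. keep 'd'
  6. substitute 'o' -> 'e'  (+1)
  7. substitute 'm' -> 's'  (+1)
Edit distance = 6
Max length = max(7, 7) = 7
Similarity = 1 - 6/7
= 0.1429


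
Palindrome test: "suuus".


Word: "suuus"
Reversed: "suuus"
Forward == Backward? suuus == suuus
Palindrome = Yes


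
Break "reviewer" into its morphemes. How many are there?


Word: "reviewer"
Morphemes: re- | view | -er
Each morpheme carries meaning
= 3 morphemes


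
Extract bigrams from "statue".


Word: "statue" (length 6)
Number of bigrams = 6 - 2 + 1 = 5
  Position 0: "st"
  Position 1: "ta"
  Position 2: "at"
  Position 3: "tu"
  Position 4: "ue"
Bigrams = "st", "ta", "at", "tu", "ue"


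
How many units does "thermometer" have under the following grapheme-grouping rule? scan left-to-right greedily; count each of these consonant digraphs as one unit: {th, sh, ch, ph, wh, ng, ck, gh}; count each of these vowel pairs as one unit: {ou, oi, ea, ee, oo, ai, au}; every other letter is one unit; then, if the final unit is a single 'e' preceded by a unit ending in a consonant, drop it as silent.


Word: "thermometer" (11 letters)
Left-to-right scan:
  [1] 'th' (digraph)
  [2] 'e' (letter)
  [3] 'r' (letter)
  [4] 'm' (letter)
  [5] 'o' (letter)
  [6] 'm' (letter)
  [7] 'e' (letter)
  [8] 't' (letter)
  [9] 'e' (letter)
  [10] 'r' (letter)
Units from scan: 10
Sound units = 10 units


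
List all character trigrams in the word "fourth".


Word: "fourth" (length 6)
Number of trigrams = 6 - 3 + 1 = 4
  Position 0: "fou"
  Position 1: "our"
  Position 2: "urt"
  Position 3: "rth"
Trigrams = "fou", "our", "urt", "rth"


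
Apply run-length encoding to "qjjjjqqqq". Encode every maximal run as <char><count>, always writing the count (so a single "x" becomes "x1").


String: "qjjjjqqqq"
Scanning for consecutive runs:
  'q' x 1
  'j' x 4
  'q' x 4
RLE = "q1j4q4"


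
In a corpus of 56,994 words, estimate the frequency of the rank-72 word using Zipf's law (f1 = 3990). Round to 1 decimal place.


Zipf's law: f(r) = f(1) / r
f(1) = 3990
f(72) = 3990 / 72
= 55.4 occurrences


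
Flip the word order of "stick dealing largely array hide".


Original: "stick dealing largely array hide"
Words (1..n): stick | dealing | largely | array | hide
Reversed (n..1): hide | array | largely | dealing | stick
Result = "hide array largely dealing stick"


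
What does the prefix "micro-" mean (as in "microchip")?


Prefix: micro-
As in: microchip -> micro- + chip
Meaning = small


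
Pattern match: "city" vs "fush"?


Pattern of "city": [0, 1, 2, 3]
Pattern of "fush": [0, 1, 2, 3]
Patterns match
Same pattern = Yes


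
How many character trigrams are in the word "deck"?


Word: "deck" (length 4)
Number of 3-grams = length - 3 + 1 = 4 - 3 + 1
= 2


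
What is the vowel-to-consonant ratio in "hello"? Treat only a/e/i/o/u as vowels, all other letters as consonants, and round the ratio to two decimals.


Word: "hello"
Vowels (a,e,i,o,u): 2
Consonants: 3
Ratio = 2/3
= 0.67


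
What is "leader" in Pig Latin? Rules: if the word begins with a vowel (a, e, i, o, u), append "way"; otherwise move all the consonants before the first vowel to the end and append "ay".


Word: "leader"
Starts with consonant(s) → move to end, add 'ay'
Consonant cluster: "l"
Pig Latin = "eaderlay"
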